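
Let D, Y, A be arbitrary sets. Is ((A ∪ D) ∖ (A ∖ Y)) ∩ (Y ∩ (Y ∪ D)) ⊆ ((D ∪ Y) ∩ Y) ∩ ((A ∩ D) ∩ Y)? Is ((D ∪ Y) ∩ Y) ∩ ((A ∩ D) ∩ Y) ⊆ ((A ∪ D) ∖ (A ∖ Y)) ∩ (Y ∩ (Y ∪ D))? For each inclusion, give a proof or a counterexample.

(⟹) This inclusion fails. Take D = {1}, Y = {1}, A = ∅; then 1 ∈ ((A ∪ D) ∖ (A ∖ Y)) ∩ (Y ∩ (Y ∪ D)) but 1 ∉ ((D ∪ Y) ∩ Y) ∩ ((A ∩ D) ∩ Y).

(⟸) Let x ∈ ((D ∪ Y) ∩ Y) ∩ ((A ∩ D) ∩ Y). Then x ∈ D ∩ Y ∩ A, from which x ∈ ((A ∪ D) ∖ (A ∖ Y)) ∩ (Y ∩ (Y ∪ D)).

Only the reverse inclusion holds.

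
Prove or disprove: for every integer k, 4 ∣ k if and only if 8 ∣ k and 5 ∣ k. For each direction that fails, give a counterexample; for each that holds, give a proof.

(→) This fails: take k = 4. Certainly 4 ∣ 4, but 8 ∤ 4.

(←) Suppose 8 ∣ k and 5 ∣ k. Any common multiple of 8 and 5 is a multiple of their lcm; here gcd(8, 5) = 1, so lcm(8, 5) = 8·5 = 40, so 40 ∣ k. Since 4 ∣ 40, it follows that 4 ∣ k.

Only the reverse direction holds.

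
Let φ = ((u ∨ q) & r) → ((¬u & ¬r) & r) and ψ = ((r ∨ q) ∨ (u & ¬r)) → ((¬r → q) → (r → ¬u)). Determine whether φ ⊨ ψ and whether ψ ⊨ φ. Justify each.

Not equivalent: only (⇒) holds.

[⇒] Assume the antecedent. If u is true, the antecedent forces (u = T, q = F, r = F) or (u = T, q = T, r = F), and the consequent holds there. If u is false, the consequent reduces to true regardless of the other variables. Either way the consequent holds.

[⇐] This fails. Under u = F, q = T, r = T, the left side is false but the right side is true.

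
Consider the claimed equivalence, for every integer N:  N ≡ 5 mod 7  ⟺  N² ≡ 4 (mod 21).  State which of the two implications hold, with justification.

[⇒] This fails: take N = 12. Then 12 ≡ 5 (mod 7), but 12² = 144 ≡ 18 (mod 21), not 4.

[⇐] This fails: take N = 2. Then 2² = 4 ≡ 4 (mod 21), yet 2 ≡ 2 (mod 7), not 5.

(⇒) fails and (⇐) fails.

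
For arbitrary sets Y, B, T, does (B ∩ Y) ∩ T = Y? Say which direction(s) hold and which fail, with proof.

The sets are not equal: only the forward inclusion holds.

(⊆) Let x ∈ (B ∩ Y) ∩ T. Then x ∈ Y ∩ B ∩ T, from which x ∈ Y.

(⊇) This inclusion fails. Take Y = {1}, B = ∅, T = ∅; then 1 ∈ Y but 1 ∉ (B ∩ Y) ∩ T.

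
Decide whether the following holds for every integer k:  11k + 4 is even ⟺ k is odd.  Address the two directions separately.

Both directions fail.

Forward direction. This fails: k = 2 gives 11k + 4 = 26, which is even, but 2 is even, not odd.

Converse. This also fails: k = 5 is odd, but 11k + 4 = 59 is odd, not even.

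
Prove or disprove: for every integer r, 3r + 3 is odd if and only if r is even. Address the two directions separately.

Both implications hold.

(⇒) Suppose 3r + 3 is odd. Since 3 is odd, 3r and r have the same parity, so 3r + 3 ≡ r + 3 (mod 2). As 3 is odd, 3r + 3 is odd exactly when r is even. Thus r is even.

(⇐) Conversely, suppose r is even; write r = 2j. Then 3r + 3 = 3·(2j) + 3 = 2·3j + 3, which is odd.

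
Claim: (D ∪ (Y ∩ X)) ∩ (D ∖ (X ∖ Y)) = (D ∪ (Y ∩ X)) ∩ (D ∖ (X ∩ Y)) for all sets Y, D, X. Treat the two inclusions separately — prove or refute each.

Both inclusions fail.

(⟹) This inclusion fails. Take Y = {1}, D = {1}, X = {1}; then 1 ∈ (D ∪ (Y ∩ X)) ∩ (D ∖ (X ∖ Y)) but 1 ∉ (D ∪ (Y ∩ X)) ∩ (D ∖ (X ∩ Y)).

(⟸) This inclusion fails. Take Y = ∅, D = {1}, X = {1}; then 1 ∈ (D ∪ (Y ∩ X)) ∩ (D ∖ (X ∩ Y)) but 1 ∉ (D ∪ (Y ∩ X)) ∩ (D ∖ (X ∖ Y)).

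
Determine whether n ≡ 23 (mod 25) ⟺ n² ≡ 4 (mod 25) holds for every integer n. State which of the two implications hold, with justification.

[⇐] This fails: take n = 2. Then 2² = 4 ≡ 4 (mod 25), yet 2 ≡ 2 (mod 25), not 23.

[⇒] Suppose n ≡ 23 (mod 25). Write n = 25j + 23. Then (25j + 23)² = 625j² + 1150j + 529 = 25(25j² + 46j + 21) + 4, so n² ≡ 4 (mod 25).

Not equivalent: only (⇒) holds.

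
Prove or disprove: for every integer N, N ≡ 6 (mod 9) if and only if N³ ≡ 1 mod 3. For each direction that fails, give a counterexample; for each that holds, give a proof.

[⇒] This fails: take N = 6. Then 6 ≡ 6 (mod 9), but 6³ = 216 ≡ 0 (mod 3), not 1.

[⇐] This fails: take N = 1. Then 1³ = 1 ≡ 1 (mod 3), yet 1 ≡ 1 (mod 9), not 6.

Neither direction holds.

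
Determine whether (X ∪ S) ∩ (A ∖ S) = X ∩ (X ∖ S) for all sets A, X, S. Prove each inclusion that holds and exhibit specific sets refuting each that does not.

(⊆) holds; (⊇) fails.

(⟹) Let x ∈ (X ∪ S) ∩ (A ∖ S). Then x ∈ A ∩ X and x ∉ S, from which x ∈ X ∩ (X ∖ S).

(⟸) This inclusion fails. Take A = ∅, X = {1}, S = ∅; then 1 ∈ X ∩ (X ∖ S) but 1 ∉ (X ∪ S) ∩ (A ∖ S).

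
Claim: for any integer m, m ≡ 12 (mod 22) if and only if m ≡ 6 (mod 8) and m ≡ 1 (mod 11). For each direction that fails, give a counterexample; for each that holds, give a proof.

Only the reverse direction holds.

(⇒) This fails: m = 56 gives 56 ≡ 12 (mod 22) but 56 ≡ 0 (mod 8), so the conjunction on the right does not hold.

(⇐) Conversely, if m ≡ 6 (mod 8) and m ≡ 1 (mod 11), then by the Chinese remainder theorem m ≡ 78 (mod 88). Since 78 ≡ 12 (mod 22) and 22 ∣ 88, we get m ≡ 12 (mod 22).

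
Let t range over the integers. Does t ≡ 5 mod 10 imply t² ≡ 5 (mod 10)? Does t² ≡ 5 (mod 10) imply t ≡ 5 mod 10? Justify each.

The biconditional holds.

(⇐) For the converse, argue contrapositively. If t ≢ 5 (mod 10), then t is congruent to one of 0, 1, 2, 3, 4, 6, 7, 8, 9 modulo 10, and these give t² ≡ 0, 1, 4, 9, 6, 6, 9, 4, 1 respectively — never 5.

(⇒) Suppose t ≡ 5 mod 10. Write t = 10j + 5. Then (10j + 5)² = 100j² + 100j + 25 = 10(10j² + 10j + 2) + 5, so t² ≡ 5 (mod 10).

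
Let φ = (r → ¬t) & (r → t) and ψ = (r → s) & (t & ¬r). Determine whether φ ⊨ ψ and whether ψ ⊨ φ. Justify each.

Only the reverse direction holds.

(⇐) Assume the antecedent. If r is true, the antecedent cannot hold. If r is false, (r → ¬t) & (r → t) reduces to true regardless of the other variables. Either way (r → ¬t) & (r → t) holds.

(⇒) This fails. Under r = F, t = F, s = F, the left side is true but the right side is false.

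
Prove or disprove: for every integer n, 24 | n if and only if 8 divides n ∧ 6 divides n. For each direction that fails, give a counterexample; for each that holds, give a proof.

[⇒] If 24 ∣ n, write n = 24q. Since 24 = 3·8, n = 8·(3q), so 8 ∣ n; and since 24 = 4·6, n = 6·(4q), so 6 ∣ n.

[⇐] Suppose 8 ∣ n and 6 ∣ n. Any common multiple of 8 and 6 is a multiple of their lcm; here lcm(8, 6) = 8·6/gcd(8, 6) = 48/2 = 24, so 24 ∣ n.

Equivalent; both directions hold.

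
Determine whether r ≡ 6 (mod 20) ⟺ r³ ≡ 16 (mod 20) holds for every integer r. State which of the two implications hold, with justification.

Only the forward direction holds.

Forward direction. Suppose r ≡ 6 (mod 20). Write r = 20j + 6. Then (20j + 6)³ = 8000j³ + 7200j² + 2160j + 216 = 20(400j³ + 360j² + 108j + 10) + 16, so r³ ≡ 16 (mod 20).

Converse. This fails: take r = 16. Then 16³ = 4096 ≡ 16 (mod 20), yet 16 ≡ 16 (mod 20), not 6.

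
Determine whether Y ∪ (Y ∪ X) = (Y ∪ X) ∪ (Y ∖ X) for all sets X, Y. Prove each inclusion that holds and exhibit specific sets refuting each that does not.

(⟹) Let x ∈ Y ∪ (Y ∪ X). Then either x ∈ X and x ∉ Y; or x ∈ Y and x ∉ X; or x ∈ X ∩ Y. In each case x ∈ (Y ∪ X) ∪ (Y ∖ X), so Y ∪ (Y ∪ X) ⊆ (Y ∪ X) ∪ (Y ∖ X).

(⟸) Let x ∈ (Y ∪ X) ∪ (Y ∖ X). Then either x ∈ X and x ∉ Y; or x ∈ Y and x ∉ X; or x ∈ X ∩ Y. In each case x ∈ Y ∪ (Y ∪ X), so (Y ∪ X) ∪ (Y ∖ X) ⊆ Y ∪ (Y ∪ X).

The two sets are equal.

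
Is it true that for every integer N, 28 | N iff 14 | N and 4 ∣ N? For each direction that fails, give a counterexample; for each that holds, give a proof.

(⇒) If 28 ∣ N, write N = 28q. Since 28 = 2·14, N = 14·(2q), so 14 ∣ N; and since 28 = 7·4, N = 4·(7q), so 4 ∣ N.

(⇐) Suppose 14 ∣ N and 4 ∣ N. Any common multiple of 14 and 4 is a multiple of their lcm; here lcm(14, 4) = 14·4/gcd(14, 4) = 56/2 = 28, so 28 ∣ N.

Equivalent; both directions hold.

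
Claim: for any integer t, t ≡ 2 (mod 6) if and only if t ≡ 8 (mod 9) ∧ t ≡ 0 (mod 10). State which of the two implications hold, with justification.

[⇒] This fails: t = 32 gives 32 ≡ 2 (mod 6) but 32 ≡ 5 (mod 9), so the conjunction on the right does not hold.

[⇐] Conversely, if t ≡ 8 (mod 9) and t ≡ 0 (mod 10), then by the Chinese remainder theorem t ≡ 80 (mod 90). Since 80 ≡ 2 (mod 6) and 6 ∣ 90, we get t ≡ 2 (mod 6).

Only the converse holds.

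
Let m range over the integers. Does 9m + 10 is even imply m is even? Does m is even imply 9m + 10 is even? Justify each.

Both directions hold; the statement is true.

[⇒] Suppose 9m + 10 is even. Since 9 is odd, 9m and m have the same parity, so 9m + 10 ≡ m + 10 (mod 2). As 10 is even, 9m + 10 is even exactly when m is even. Thus m is even.

[⇐] Conversely, suppose m is even; write m = 2j. Then 9m + 10 = 9·(2j) + 10 = 2·9j + 10, which is even.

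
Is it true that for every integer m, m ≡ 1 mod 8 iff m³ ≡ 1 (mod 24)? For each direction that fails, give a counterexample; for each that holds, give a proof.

(⇒) This fails: take m = 9. Then 9 ≡ 1 (mod 8), but 9³ = 729 ≡ 9 (mod 24), not 1.

(⇐) Conversely, the residues r modulo 24 with r³ ≡ 1 (mod 24) are exactly {1}, and each is ≡ 1 (mod 8).

Only the converse holds.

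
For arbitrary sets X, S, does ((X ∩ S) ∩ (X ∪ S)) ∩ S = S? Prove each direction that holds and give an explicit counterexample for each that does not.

Forward inclusion. Let x ∈ ((X ∩ S) ∩ (X ∪ S)) ∩ S. Then x ∈ X ∩ S, from which x ∈ S.

Reverse inclusion. This inclusion fails. Take X = ∅, S = {1}; then 1 ∈ S but 1 ∉ ((X ∩ S) ∩ (X ∪ S)) ∩ S.

(⊆) holds; (⊇) fails.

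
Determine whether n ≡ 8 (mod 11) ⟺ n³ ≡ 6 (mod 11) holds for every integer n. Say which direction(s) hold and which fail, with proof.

(⟹) Suppose n ≡ 8 (mod 11). Write n = 11j + 8. Then (11j + 8)³ = 1331j³ + 2904j² + 2112j + 512 = 11(121j³ + 264j² + 192j + 46) + 6, so n³ ≡ 6 (mod 11).

(⟸) For the converse, argue contrapositively. If n ≢ 8 (mod 11), then n is congruent to one of 0, 1, 2, 3, 4, 5, 6, 7, 9, 10 modulo 11, and these give n³ ≡ 0, 1, 8, 5, 9, 4, 7, 2, 3, 10 respectively — never 6.

Both implications hold.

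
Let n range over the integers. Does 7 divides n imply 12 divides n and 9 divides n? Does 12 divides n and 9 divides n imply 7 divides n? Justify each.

(⇒) This fails: take n = 7. Certainly 7 ∣ 7, but 12 ∤ 7.

(⇐) This fails: take n = 36. Both 12 ∣ 36 and 9 ∣ 36, yet 36 is not a multiple of 7 (since 36 = 5·7 + 1), so 7 ∤ 36.

Neither direction holds.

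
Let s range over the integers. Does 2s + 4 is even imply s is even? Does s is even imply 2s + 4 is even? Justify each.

(→) This fails: take s = 1. Then 2s + 4 = 6, which is even, yet s = 1 is odd, not even.

(←) Suppose s is even. Since 2 is even, 2s is even for every s, so 2s + 4 has the same parity as 4, which is even. Hence 2s + 4 is even.

Not equivalent: only (⇐) holds.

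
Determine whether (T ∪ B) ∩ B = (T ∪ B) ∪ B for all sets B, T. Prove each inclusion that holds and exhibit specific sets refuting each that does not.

(⟹) Let x ∈ (T ∪ B) ∩ B. Then either x ∈ B and x ∉ T; or x ∈ B ∩ T. In each case x ∈ (T ∪ B) ∪ B, so (T ∪ B) ∩ B ⊆ (T ∪ B) ∪ B.

(⟸) This inclusion fails. Take B = ∅, T = {1}; then 1 ∈ (T ∪ B) ∪ B but 1 ∉ (T ∪ B) ∩ B.

Only the forward inclusion holds.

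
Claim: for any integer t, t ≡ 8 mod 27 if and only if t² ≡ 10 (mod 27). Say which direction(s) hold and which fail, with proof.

Only the forward direction holds.

(⇒) Suppose t ≡ 8 mod 27. Write t = 27j + 8. Then (27j + 8)² = 729j² + 432j + 64 = 27(27j² + 16j + 2) + 10, so t² ≡ 10 (mod 27).

(⇐) This fails: take t = 19. Then 19² = 361 ≡ 10 (mod 27), yet 19 ≡ 19 (mod 27), not 8.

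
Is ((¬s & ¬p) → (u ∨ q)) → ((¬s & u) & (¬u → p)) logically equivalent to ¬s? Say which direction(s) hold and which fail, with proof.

Forward direction. Assume the antecedent. If s is true, the antecedent cannot hold. If s is false, ¬s reduces to true regardless of the other variables. Either way ¬s holds.

Converse. This fails. Under q = T, p = F, u = F, s = F, the left side is false but the right side is true.

Only the forward implication holds.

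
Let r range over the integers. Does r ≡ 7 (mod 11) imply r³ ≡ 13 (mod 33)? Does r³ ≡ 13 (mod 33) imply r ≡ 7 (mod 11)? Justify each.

(⟹) This fails: take r = 18. Then 18 ≡ 7 (mod 11), but 18³ = 5832 ≡ 24 (mod 33), not 13.

(⟸) Conversely, the residues r modulo 33 with r³ ≡ 13 (mod 33) are exactly {7}, and each is ≡ 7 (mod 11).

The forward direction fails; the converse holds.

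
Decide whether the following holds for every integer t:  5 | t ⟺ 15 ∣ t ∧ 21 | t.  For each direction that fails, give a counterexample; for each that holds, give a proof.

(⇒) This fails: take t = 5. Certainly 5 ∣ 5, but 15 ∤ 5.

(⇐) Suppose 15 ∣ t and 21 ∣ t. Any common multiple of 15 and 21 is a multiple of their lcm; here lcm(15, 21) = 15·21/gcd(15, 21) = 315/3 = 105, so 105 ∣ t. Since 5 ∣ 105, it follows that 5 ∣ t.

Only the reverse direction holds.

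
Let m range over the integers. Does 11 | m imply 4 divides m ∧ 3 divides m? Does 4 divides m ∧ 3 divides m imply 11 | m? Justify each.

Neither direction holds.

(→) This fails: take m = 11. Certainly 11 ∣ 11, but 4 ∤ 11.

(←) This fails: take m = 12. Both 4 ∣ 12 and 3 ∣ 12, yet 12 is not a multiple of 11 (since 12 = 1·11 + 1), so 11 ∤ 12.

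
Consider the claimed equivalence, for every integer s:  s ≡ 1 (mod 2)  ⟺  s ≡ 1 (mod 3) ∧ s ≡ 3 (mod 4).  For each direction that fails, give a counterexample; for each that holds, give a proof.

(⟸) If s ≡ 1 (mod 3) and s ≡ 3 (mod 4), then by the Chinese remainder theorem s ≡ 7 (mod 12). Since 7 ≡ 1 (mod 2) and 2 ∣ 12, we get s ≡ 1 (mod 2).

(⟹) This fails: s = 1 gives 1 ≡ 1 (mod 2) but 1 ≡ 1 (mod 4), so the conjunction on the right does not hold.

Only the reverse direction holds.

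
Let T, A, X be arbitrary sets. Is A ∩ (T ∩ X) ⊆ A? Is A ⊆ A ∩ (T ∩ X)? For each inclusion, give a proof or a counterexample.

The sets are not equal: only the forward inclusion holds.

(⊇) This inclusion fails. Take T = ∅, A = {1}, X = ∅; then 1 ∈ A but 1 ∉ A ∩ (T ∩ X).

(⊆) Let x ∈ A ∩ (T ∩ X). Then x ∈ T ∩ A ∩ X, from which x ∈ A.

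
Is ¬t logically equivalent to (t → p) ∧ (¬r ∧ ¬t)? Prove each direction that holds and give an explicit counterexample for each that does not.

[⇒] This fails. Under t = F, p = F, r = T, the left side is true but the right side is false.

[⇐] Assume the antecedent. If t is true, the antecedent cannot hold. If t is false, ¬t reduces to true regardless of the other variables. Either way ¬t holds.

Only the reverse direction holds.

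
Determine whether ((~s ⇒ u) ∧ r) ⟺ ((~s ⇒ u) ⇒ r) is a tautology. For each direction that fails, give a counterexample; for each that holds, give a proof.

Only the forward direction holds.

(⟹) Assume the antecedent. If s is true, the antecedent forces (s = T, u = F, r = T) or (s = T, u = T, r = T), and (~s ⇒ u) ⇒ r holds there. If s is false, the antecedent forces (s = F, u = T, r = T), and (~s ⇒ u) ⇒ r holds there. Either way (~s ⇒ u) ⇒ r holds.

(⟸) This fails. Under s = F, u = F, r = F, the left side is false but the right side is true.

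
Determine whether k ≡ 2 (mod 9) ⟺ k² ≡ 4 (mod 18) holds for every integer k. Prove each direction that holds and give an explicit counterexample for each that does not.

(⟹) This fails: take k = 11. Then 11 ≡ 2 (mod 9), but 11² = 121 ≡ 13 (mod 18), not 4.

(⟸) This fails: take k = 16. Then 16² = 256 ≡ 4 (mod 18), yet 16 ≡ 7 (mod 9), not 2.

Neither implication holds.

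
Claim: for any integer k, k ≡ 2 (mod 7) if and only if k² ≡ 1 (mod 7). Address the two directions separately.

Both directions fail.

Forward direction. This fails: take k = 2. Then 2 ≡ 2 (mod 7), but 2² = 4 ≡ 4 (mod 7), not 1.

Converse. This fails: take k = 1. Then 1² = 1 ≡ 1 (mod 7), yet 1 ≡ 1 (mod 7), not 2.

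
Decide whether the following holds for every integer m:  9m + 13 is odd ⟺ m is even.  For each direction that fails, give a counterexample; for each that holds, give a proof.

(⇐) Suppose m is even; write m = 2j. Then 9m + 13 = 9·(2j) + 13 = 2·9j + 13, which is odd.

(⇒) Suppose 9m + 13 is odd. Since 9 is odd, 9m and m have the same parity, so 9m + 13 ≡ m + 13 (mod 2). As 13 is odd, 9m + 13 is odd exactly when m is even. Thus m is even.

Both implications hold.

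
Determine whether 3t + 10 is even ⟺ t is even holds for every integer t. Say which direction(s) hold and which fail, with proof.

Equivalent; both directions hold.

(→) Suppose 3t + 10 is even. Since 3 is odd, 3t and t have the same parity, so 3t + 10 ≡ t + 10 (mod 2). As 10 is even, 3t + 10 is even exactly when t is even. Thus t is even.

(←) Conversely, suppose t is even; write t = 2j. Then 3t + 10 = 3·(2j) + 10 = 2·3j + 10, which is even.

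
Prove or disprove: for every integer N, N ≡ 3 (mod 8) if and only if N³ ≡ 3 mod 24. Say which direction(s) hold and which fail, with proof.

(⇒) fails; (⇐) holds.

(⇐) The residues r modulo 24 with r³ ≡ 3 (mod 24) are exactly {3}, and each is ≡ 3 (mod 8).

(⇒) This fails: take N = 11. Then 11 ≡ 3 (mod 8), but 11³ = 1331 ≡ 11 (mod 24), not 3.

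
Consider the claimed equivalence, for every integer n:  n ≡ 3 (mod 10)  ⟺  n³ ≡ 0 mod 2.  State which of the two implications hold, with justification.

[⇒] This fails: take n = 3. Then 3 ≡ 3 (mod 10), but 3³ = 27 ≡ 1 (mod 2), not 0.

[⇐] This fails: take n = 0. Then 0³ = 0 ≡ 0 (mod 2), yet 0 ≡ 0 (mod 10), not 3.

Neither direction holds.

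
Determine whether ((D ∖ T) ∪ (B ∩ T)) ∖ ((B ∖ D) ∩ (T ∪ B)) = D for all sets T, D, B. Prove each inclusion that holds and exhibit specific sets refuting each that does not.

(⊆) holds; (⊇) fails.

Forward inclusion. Let x ∈ ((D ∖ T) ∪ (B ∩ T)) ∖ ((B ∖ D) ∩ (T ∪ B)). Then either x ∈ D and x ∉ T, B; or x ∈ D ∩ B and x ∉ T; or x ∈ T ∩ D ∩ B. In each case x ∈ D, so ((D ∖ T) ∪ (B ∩ T)) ∖ ((B ∖ D) ∩ (T ∪ B)) ⊆ D.

Reverse inclusion. This inclusion fails. Take T = {1}, D = {1}, B = ∅; then 1 ∈ D but 1 ∉ ((D ∖ T) ∪ (B ∩ T)) ∖ ((B ∖ D) ∩ (T ∪ B)).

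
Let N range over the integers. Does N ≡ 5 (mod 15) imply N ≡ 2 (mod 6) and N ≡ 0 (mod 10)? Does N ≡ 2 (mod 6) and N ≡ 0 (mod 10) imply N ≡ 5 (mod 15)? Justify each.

Not equivalent: only (⇐) holds.

(⇒) This fails: N = 5 gives 5 ≡ 5 (mod 15) but 5 ≡ 5 (mod 6), so the conjunction on the right does not hold.

(⇐) Conversely, if N ≡ 2 (mod 6) and N ≡ 0 (mod 10), then by the Chinese remainder theorem N ≡ 20 (mod 30). Since 20 ≡ 5 (mod 15) and 15 ∣ 30, we get N ≡ 5 (mod 15).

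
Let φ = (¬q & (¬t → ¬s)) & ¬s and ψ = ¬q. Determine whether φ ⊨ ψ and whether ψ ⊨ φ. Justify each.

Only the forward implication holds.

(⇒) Assume the antecedent. If s is true, the antecedent cannot hold. If s is false, the antecedent forces (s = F, t = F, q = F) or (s = F, t = T, q = F), and ¬q holds there. Either way ¬q holds.

(⇐) This fails. Under s = T, t = F, q = F, the left side is false but the right side is true.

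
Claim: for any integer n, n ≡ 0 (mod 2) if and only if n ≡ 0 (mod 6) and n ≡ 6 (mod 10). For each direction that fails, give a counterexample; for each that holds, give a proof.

Only the converse holds.

Converse. If n ≡ 0 (mod 6) and n ≡ 6 (mod 10), then by the Chinese remainder theorem n ≡ 6 (mod 30). Since 6 ≡ 0 (mod 2) and 2 ∣ 30, we get n ≡ 0 (mod 2).

Forward direction. This fails: n = 0 gives 0 ≡ 0 (mod 2) but 0 ≡ 0 (mod 10), so the conjunction on the right does not hold.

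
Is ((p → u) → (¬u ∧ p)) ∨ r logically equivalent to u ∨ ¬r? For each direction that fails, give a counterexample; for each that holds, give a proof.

(→) This fails. Under r = T, p = F, u = F, the left side is true but the right side is false.

(←) This fails. Under r = F, p = F, u = F, the left side is false but the right side is true.

(⇒) fails and (⇐) fails.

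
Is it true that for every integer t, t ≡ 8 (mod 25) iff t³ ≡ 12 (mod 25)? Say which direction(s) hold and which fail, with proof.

Equivalent; both directions hold.

(⟹) Suppose t ≡ 8 (mod 25). Write t = 25j + 8. Then (25j + 8)³ = 15625j³ + 15000j² + 4800j + 512 = 25(625j³ + 600j² + 192j + 20) + 12, so t³ ≡ 12 (mod 25).

(⟸) Conversely, suppose t³ ≡ 12 (mod 25). The only residue r in {0, …, 24} with r³ ≡ 12 (mod 25) is r = 8, so t ≡ 8 (mod 25).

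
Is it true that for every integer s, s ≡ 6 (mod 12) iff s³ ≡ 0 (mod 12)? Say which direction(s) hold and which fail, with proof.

(⇒) holds; (⇐) fails.

[⇒] Suppose s ≡ 6 (mod 12). Write s = 12j + 6. Then (12j + 6)³ = 1728j³ + 2592j² + 1296j + 216 = 12(144j³ + 216j² + 108j + 18) + 0, so s³ ≡ 0 (mod 12).

[⇐] This fails: take s = 0. Then 0³ = 0 ≡ 0 (mod 12), yet 0 ≡ 0 (mod 12), not 6.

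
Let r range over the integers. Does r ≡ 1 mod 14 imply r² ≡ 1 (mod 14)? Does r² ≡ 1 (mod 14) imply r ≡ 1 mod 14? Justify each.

Only the forward implication holds.

Forward direction. Suppose r ≡ 1 mod 14. Write r = 14j + 1. Then (14j + 1)² = 196j² + 28j + 1 = 14(14j² + 2j) + 1, so r² ≡ 1 (mod 14).

Converse. This fails: take r = 13. Then 13² = 169 ≡ 1 (mod 14), yet 13 ≡ 13 (mod 14), not 1.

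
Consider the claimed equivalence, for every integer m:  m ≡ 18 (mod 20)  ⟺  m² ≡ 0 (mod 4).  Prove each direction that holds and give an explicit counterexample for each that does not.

Only the forward direction holds.

Forward direction. Suppose m ≡ 18 (mod 20). Then m² ≡ 18² = 324 (mod 20), and since 4 ∣ 20, also m² ≡ 0 (mod 4).

Converse. This fails: take m = 0. Then 0² = 0 ≡ 0 (mod 4), yet 0 ≡ 0 (mod 20), not 18.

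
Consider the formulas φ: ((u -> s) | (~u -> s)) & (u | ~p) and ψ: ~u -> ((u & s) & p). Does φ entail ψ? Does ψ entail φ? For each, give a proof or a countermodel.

Converse. Assume the antecedent. If u is true, the consequent reduces to true regardless of the other variables. If u is false, the antecedent cannot hold. Either way the consequent holds.

Forward direction. This fails. Under u = F, s = F, p = F, the left side is true but the right side is false.

Only the reverse direction holds.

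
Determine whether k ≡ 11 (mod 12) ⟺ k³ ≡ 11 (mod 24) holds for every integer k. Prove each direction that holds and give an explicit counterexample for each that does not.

(⇒) fails; (⇐) holds.

(→) This fails: take k = 23. Then 23 ≡ 11 (mod 12), but 23³ = 12167 ≡ 23 (mod 24), not 11.

(←) Conversely, the residues r modulo 24 with r³ ≡ 11 (mod 24) are exactly {11}, and each is ≡ 11 (mod 12).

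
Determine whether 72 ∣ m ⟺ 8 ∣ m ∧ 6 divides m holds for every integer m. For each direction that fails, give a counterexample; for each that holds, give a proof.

(→) If 72 ∣ m, write m = 72q. Since 72 = 9·8, m = 8·(9q), so 8 ∣ m; and since 72 = 12·6, m = 6·(12q), so 6 ∣ m.

(←) This fails: take m = 24. Both 8 ∣ 24 and 6 ∣ 24, yet 24 is not a multiple of 72 (since 24 = 0·72 + 24), so 72 ∤ 24.

(⇒) holds; (⇐) fails.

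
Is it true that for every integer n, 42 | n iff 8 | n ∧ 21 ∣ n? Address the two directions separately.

Not equivalent: only (⇐) holds.

[⇒] This fails: take n = 42. Certainly 42 ∣ 42, but 8 ∤ 42.

[⇐] Suppose 8 ∣ n and 21 ∣ n. Any common multiple of 8 and 21 is a multiple of their lcm; here gcd(8, 21) = 1, so lcm(8, 21) = 8·21 = 168, so 168 ∣ n. Since 42 ∣ 168, it follows that 42 ∣ n.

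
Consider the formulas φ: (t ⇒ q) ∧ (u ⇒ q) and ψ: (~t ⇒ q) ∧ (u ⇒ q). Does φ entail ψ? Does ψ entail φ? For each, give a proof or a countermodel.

Neither implication holds.

(→) This fails. Under q = F, t = F, u = F, the left side is true but the right side is false.

(←) This fails. Under q = F, t = T, u = F, the left side is false but the right side is true.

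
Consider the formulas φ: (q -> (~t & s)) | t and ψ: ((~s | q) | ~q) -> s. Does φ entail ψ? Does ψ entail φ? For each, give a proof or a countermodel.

[⇐] Assume the antecedent. If t is true, (q -> (~t & s)) | t reduces to true regardless of the other variables. If t is false, the antecedent forces (t = F, q = F, s = T) or (t = F, q = T, s = T), and (q -> (~t & s)) | t holds there. Either way (q -> (~t & s)) | t holds.

[⇒] This fails. Under t = F, q = F, s = F, the left side is true but the right side is false.

The forward direction fails; the converse holds.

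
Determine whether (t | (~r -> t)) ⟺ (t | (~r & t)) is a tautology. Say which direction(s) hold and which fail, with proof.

Only the reverse direction holds.

Forward direction. This fails. Under r = T, t = F, the left side is true but the right side is false.

Converse. Assume the antecedent. If r is true, t | (~r -> t) reduces to true regardless of the other variables. If r is false, the antecedent forces (r = F, t = T), and t | (~r -> t) holds there. Either way t | (~r -> t) holds.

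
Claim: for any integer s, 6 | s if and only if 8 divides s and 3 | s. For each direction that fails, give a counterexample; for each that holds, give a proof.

Not equivalent: only (⇐) holds.

Converse. Suppose 8 ∣ s and 3 ∣ s. Any common multiple of 8 and 3 is a multiple of their lcm; here gcd(8, 3) = 1, so lcm(8, 3) = 8·3 = 24, so 24 ∣ s. Since 6 ∣ 24, it follows that 6 ∣ s.

Forward direction. This fails: take s = 6. Certainly 6 ∣ 6, but 8 ∤ 6.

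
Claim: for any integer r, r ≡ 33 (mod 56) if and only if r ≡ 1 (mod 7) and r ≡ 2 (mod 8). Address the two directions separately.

(→) This fails: r = 33 gives 33 ≡ 33 (mod 56) but 33 ≡ 5 (mod 7), so the conjunction on the right does not hold.

(←) This fails: r = 50 satisfies both congruences on the right (50 ≡ 1 mod 7 and 50 ≡ 2 mod 8) yet 50 ≡ 50 (mod 56), not 33.

Neither implication holds.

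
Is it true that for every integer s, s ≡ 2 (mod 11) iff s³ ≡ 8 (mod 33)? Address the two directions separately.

Not equivalent: only (⇐) holds.

(⇒) This fails: take s = 13. Then 13 ≡ 2 (mod 11), but 13³ = 2197 ≡ 19 (mod 33), not 8.

(⇐) Conversely, the residues r modulo 33 with r³ ≡ 8 (mod 33) are exactly {2}, and each is ≡ 2 (mod 11).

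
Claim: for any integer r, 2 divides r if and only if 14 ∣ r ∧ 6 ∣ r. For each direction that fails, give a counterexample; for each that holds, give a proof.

Only the reverse direction holds.

Forward direction. This fails: take r = 2. Certainly 2 ∣ 2, but 14 ∤ 2.

Converse. Suppose 14 ∣ r and 6 ∣ r. Any common multiple of 14 and 6 is a multiple of their lcm; here lcm(14, 6) = 14·6/gcd(14, 6) = 84/2 = 42, so 42 ∣ r. Since 2 ∣ 42, it follows that 2 ∣ r.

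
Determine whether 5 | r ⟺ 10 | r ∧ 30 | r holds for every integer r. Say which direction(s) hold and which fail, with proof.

Only the reverse direction holds.

(⟸) Suppose 10 ∣ r and 30 ∣ r. Any common multiple of 10 and 30 is a multiple of their lcm; here lcm(10, 30) = 10·30/gcd(10, 30) = 300/10 = 30, so 30 ∣ r. Since 5 ∣ 30, it follows that 5 ∣ r.

(⟹) This fails: take r = 5. Certainly 5 ∣ 5, but 10 ∤ 5.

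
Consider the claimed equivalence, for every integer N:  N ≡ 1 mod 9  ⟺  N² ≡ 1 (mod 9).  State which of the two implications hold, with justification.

Only the forward implication holds.

[⇒] Suppose N ≡ 1 mod 9. Write N = 9j + 1. Then (9j + 1)² = 81j² + 18j + 1 = 9(9j² + 2j) + 1, so N² ≡ 1 (mod 9).

[⇐] This fails: take N = 8. Then 8² = 64 ≡ 1 (mod 9), yet 8 ≡ 8 (mod 9), not 1.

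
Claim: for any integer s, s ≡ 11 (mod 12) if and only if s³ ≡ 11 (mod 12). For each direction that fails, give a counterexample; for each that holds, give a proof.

Equivalent; both directions hold.

(⟹) Suppose s ≡ 11 (mod 12). Write s = 12j + 11. Then (12j + 11)³ = 1728j³ + 4752j² + 4356j + 1331 = 12(144j³ + 396j² + 363j + 110) + 11, so s³ ≡ 11 (mod 12).

(⟸) For the converse, argue contrapositively. If s ≢ 11 (mod 12), then s is congruent to one of 0, 1, 2, 3, 4, 5, 6, 7, 8, 9, 10 modulo 12, and these give s³ ≡ 0, 1, 8, 3, 4, 5, 0, 7, 8, 9, 4 respectively — never 11.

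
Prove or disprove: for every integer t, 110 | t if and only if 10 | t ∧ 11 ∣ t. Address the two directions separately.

Both implications hold.

(⇒) If 110 ∣ t, write t = 110q. Since 110 = 11·10, t = 10·(11q), so 10 ∣ t; and since 110 = 10·11, t = 11·(10q), so 11 ∣ t.

(⇐) Suppose 10 ∣ t and 11 ∣ t. Any common multiple of 10 and 11 is a multiple of their lcm; here gcd(10, 11) = 1, so lcm(10, 11) = 10·11 = 110, so 110 ∣ t.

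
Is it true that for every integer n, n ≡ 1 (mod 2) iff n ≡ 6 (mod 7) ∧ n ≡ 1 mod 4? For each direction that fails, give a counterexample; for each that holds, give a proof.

(←) If n ≡ 6 (mod 7) and n ≡ 1 (mod 4), then by the Chinese remainder theorem n ≡ 13 (mod 28). Since 13 ≡ 1 (mod 2) and 2 ∣ 28, we get n ≡ 1 (mod 2).

(→) This fails: n = 1 gives 1 ≡ 1 (mod 2) but 1 ≡ 1 (mod 7), so the conjunction on the right does not hold.

Not equivalent: only (⇐) holds.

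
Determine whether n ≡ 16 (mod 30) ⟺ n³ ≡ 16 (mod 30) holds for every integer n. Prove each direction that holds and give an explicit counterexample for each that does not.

Both directions hold.

(←) Suppose n³ ≡ 16 (mod 30). The only residue r in {0, …, 29} with r³ ≡ 16 (mod 30) is r = 16, so n ≡ 16 (mod 30).

(→) Suppose n ≡ 16 (mod 30). Write n = 30j + 16. Then (30j + 16)³ = 27000j³ + 43200j² + 23040j + 4096 = 30(900j³ + 1440j² + 768j + 136) + 16, so n³ ≡ 16 (mod 30).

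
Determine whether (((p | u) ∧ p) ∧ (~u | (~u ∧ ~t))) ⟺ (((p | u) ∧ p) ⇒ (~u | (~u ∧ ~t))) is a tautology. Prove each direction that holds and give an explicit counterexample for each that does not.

Not equivalent: only (⇒) holds.

(⇒) Assume the antecedent. If p is true, the antecedent forces (p = T, t = F, u = F) or (p = T, t = T, u = F), and the consequent holds there. If p is false, the antecedent cannot hold. Either way the consequent holds.

(⇐) This fails. Under p = F, t = F, u = F, the left side is false but the right side is true.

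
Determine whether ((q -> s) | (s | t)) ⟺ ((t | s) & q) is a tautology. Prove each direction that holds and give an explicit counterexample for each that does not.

Only the reverse direction holds.

(→) This fails. Under s = F, t = F, q = F, the left side is true but the right side is false.

(←) Assume the antecedent. If s is true, (q -> s) | (s | t) reduces to true regardless of the other variables. If s is false, the antecedent forces (s = F, t = T, q = T), and (q -> s) | (s | t) holds there. Either way (q -> s) | (s | t) holds.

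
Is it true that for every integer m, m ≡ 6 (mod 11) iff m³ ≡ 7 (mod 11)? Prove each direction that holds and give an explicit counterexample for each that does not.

(⇒) Suppose m ≡ 6 (mod 11). Write m = 11j + 6. Then (11j + 6)³ = 1331j³ + 2178j² + 1188j + 216 = 11(121j³ + 198j² + 108j + 19) + 7, so m³ ≡ 7 (mod 11).

(⇐) For the converse, argue contrapositively. If m ≢ 6 (mod 11), then m is congruent to one of 0, 1, 2, 3, 4, 5, 7, 8, 9, 10 modulo 11, and these give m³ ≡ 0, 1, 8, 5, 9, 4, 2, 6, 3, 10 respectively — never 7.

Both directions hold; the statement is true.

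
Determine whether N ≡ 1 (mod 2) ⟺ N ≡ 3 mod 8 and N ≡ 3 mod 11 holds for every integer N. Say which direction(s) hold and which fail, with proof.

Not equivalent: only (⇐) holds.

(⇐) If N ≡ 3 (mod 8) and N ≡ 3 (mod 11), then by the Chinese remainder theorem N ≡ 3 (mod 88). Since 3 ≡ 1 (mod 2) and 2 ∣ 88, we get N ≡ 1 (mod 2).

(⇒) This fails: N = 1 gives 1 ≡ 1 (mod 2) but 1 ≡ 1 (mod 8), so the conjunction on the right does not hold.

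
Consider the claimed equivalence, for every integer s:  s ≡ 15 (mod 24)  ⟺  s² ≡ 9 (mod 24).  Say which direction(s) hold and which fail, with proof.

Not equivalent: only (⇒) holds.

(→) Suppose s ≡ 15 (mod 24). Write s = 24j + 15. Then (24j + 15)² = 576j² + 720j + 225 = 24(24j² + 30j + 9) + 9, so s² ≡ 9 (mod 24).

(←) This fails: take s = 3. Then 3² = 9 ≡ 9 (mod 24), yet 3 ≡ 3 (mod 24), not 15.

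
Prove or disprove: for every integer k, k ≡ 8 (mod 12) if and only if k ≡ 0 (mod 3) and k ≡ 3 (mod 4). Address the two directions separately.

Both directions fail.

[⇒] This fails: k = 8 gives 8 ≡ 8 (mod 12) but 8 ≡ 2 (mod 3), so the conjunction on the right does not hold.

[⇐] This fails: k = 3 satisfies both congruences on the right (3 ≡ 0 mod 3 and 3 ≡ 3 mod 4) yet 3 ≡ 3 (mod 12), not 8.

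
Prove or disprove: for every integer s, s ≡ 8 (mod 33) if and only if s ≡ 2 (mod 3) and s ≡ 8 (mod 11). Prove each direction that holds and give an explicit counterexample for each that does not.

Both implications hold.

(⟹) Suppose s ≡ 8 (mod 33); write s = 33j + 8. Since 3 ∣ 33, reducing mod 3 gives s ≡ 8 ≡ 2 (mod 3); since 11 ∣ 33, reducing mod 11 gives s ≡ 8 (mod 11).

(⟸) Conversely, if s ≡ 2 (mod 3) and s ≡ 8 (mod 11), then by the Chinese remainder theorem s ≡ 8 (mod 33). This is exactly s ≡ 8 (mod 33).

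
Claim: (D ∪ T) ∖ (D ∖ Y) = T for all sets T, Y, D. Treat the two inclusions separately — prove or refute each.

Both inclusions fail.

(⊆) This inclusion fails. Take T = ∅, Y = {1}, D = {1}; then 1 ∈ (D ∪ T) ∖ (D ∖ Y) but 1 ∉ T.

(⊇) This inclusion fails. Take T = {1}, Y = ∅, D = {1}; then 1 ∈ T but 1 ∉ (D ∪ T) ∖ (D ∖ Y).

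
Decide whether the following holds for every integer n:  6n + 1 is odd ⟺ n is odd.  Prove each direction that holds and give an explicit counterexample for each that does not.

Forward direction. This fails: take n = 0. Then 6n + 1 = 1, which is odd, yet n = 0 is even, not odd.

Converse. Suppose n is odd. Since 6 is even, 6n is even for every n, so 6n + 1 has the same parity as 1, which is odd. Hence 6n + 1 is odd.

Only the converse holds.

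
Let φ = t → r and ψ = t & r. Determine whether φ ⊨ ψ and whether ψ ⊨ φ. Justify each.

Forward direction. This fails. Under r = F, t = F, the left side is true but the right side is false.

Converse. Assume the antecedent. If r is true, t → r reduces to true regardless of the other variables. If r is false, the antecedent cannot hold. Either way t → r holds.

Only the reverse direction holds.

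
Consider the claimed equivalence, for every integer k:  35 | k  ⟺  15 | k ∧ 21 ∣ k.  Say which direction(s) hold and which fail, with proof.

The forward direction fails; the converse holds.

(⟹) This fails: take k = 35. Certainly 35 ∣ 35, but 15 ∤ 35.

(⟸) Suppose 15 ∣ k and 21 ∣ k. Any common multiple of 15 and 21 is a multiple of their lcm; here lcm(15, 21) = 15·21/gcd(15, 21) = 315/3 = 105, so 105 ∣ k. Since 35 ∣ 105, it follows that 35 ∣ k.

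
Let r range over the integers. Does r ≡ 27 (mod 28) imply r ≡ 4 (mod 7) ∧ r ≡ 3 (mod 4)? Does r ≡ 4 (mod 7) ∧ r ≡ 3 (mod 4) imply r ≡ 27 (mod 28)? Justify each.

[⇒] This fails: r = 27 gives 27 ≡ 27 (mod 28) but 27 ≡ 6 (mod 7), so the conjunction on the right does not hold.

[⇐] This fails: r = 11 satisfies both congruences on the right (11 ≡ 4 mod 7 and 11 ≡ 3 mod 4) yet 11 ≡ 11 (mod 28), not 27.

(⇒) fails and (⇐) fails.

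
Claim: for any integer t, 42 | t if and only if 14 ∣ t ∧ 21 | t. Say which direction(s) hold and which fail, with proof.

Forward direction. If 42 ∣ t, write t = 42q. Since 42 = 3·14, t = 14·(3q), so 14 ∣ t; and since 42 = 2·21, t = 21·(2q), so 21 ∣ t.

Converse. Suppose 14 ∣ t and 21 ∣ t. Any common multiple of 14 and 21 is a multiple of their lcm; here lcm(14, 21) = 14·21/gcd(14, 21) = 294/7 = 42, so 42 ∣ t.

Equivalent; both directions hold.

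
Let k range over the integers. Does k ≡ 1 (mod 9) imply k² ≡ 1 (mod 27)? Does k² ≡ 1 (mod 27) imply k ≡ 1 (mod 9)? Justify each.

Neither implication holds.

[⇒] This fails: take k = 10. Then 10 ≡ 1 (mod 9), but 10² = 100 ≡ 19 (mod 27), not 1.

[⇐] This fails: take k = 26. Then 26² = 676 ≡ 1 (mod 27), yet 26 ≡ 8 (mod 9), not 1.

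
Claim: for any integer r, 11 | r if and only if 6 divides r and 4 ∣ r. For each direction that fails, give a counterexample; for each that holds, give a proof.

(→) This fails: take r = 11. Certainly 11 ∣ 11, but 6 ∤ 11.

(←) This fails: take r = 12. Both 6 ∣ 12 and 4 ∣ 12, yet 12 is not a multiple of 11 (since 12 = 1·11 + 1), so 11 ∤ 12.

Both directions fail.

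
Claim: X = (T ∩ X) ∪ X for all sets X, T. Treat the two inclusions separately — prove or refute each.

Both inclusions hold.

Forward inclusion. Let x ∈ X. Then either x ∈ X and x ∉ T; or x ∈ X ∩ T. In each case x ∈ (T ∩ X) ∪ X, so X ⊆ (T ∩ X) ∪ X.

Reverse inclusion. Let x ∈ (T ∩ X) ∪ X. Then either x ∈ X and x ∉ T; or x ∈ X ∩ T. In each case x ∈ X, so (T ∩ X) ∪ X ⊆ X.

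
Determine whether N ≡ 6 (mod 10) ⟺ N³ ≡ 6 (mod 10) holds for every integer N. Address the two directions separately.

The biconditional holds.

(⟹) Suppose N ≡ 6 (mod 10). Write N = 10j + 6. Then (10j + 6)³ = 1000j³ + 1800j² + 1080j + 216 = 10(100j³ + 180j² + 108j + 21) + 6, so N³ ≡ 6 (mod 10).

(⟸) For the converse, argue contrapositively. If N ≢ 6 (mod 10), then N is congruent to one of 0, 1, 2, 3, 4, 5, 7, 8, 9 modulo 10, and these give N³ ≡ 0, 1, 8, 7, 4, 5, 3, 2, 9 respectively — never 6.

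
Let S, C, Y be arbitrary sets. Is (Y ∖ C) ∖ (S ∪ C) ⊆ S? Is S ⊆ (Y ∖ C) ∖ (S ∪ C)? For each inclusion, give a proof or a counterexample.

Neither inclusion holds.

(⟹) This inclusion fails. Take S = ∅, C = ∅, Y = {1}; then 1 ∈ (Y ∖ C) ∖ (S ∪ C) but 1 ∉ S.

(⟸) This inclusion fails. Take S = {1}, C = ∅, Y = ∅; then 1 ∈ S but 1 ∉ (Y ∖ C) ∖ (S ∪ C).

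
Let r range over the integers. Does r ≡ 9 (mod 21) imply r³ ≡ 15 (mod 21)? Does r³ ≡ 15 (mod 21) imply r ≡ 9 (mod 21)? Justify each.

(⇒) holds; (⇐) fails.

(⟹) Suppose r ≡ 9 (mod 21). Write r = 21j + 9. Then (21j + 9)³ = 9261j³ + 11907j² + 5103j + 729 = 21(441j³ + 567j² + 243j + 34) + 15, so r³ ≡ 15 (mod 21).

(⟸) This fails: take r = 15. Then 15³ = 3375 ≡ 15 (mod 21), yet 15 ≡ 15 (mod 21), not 9.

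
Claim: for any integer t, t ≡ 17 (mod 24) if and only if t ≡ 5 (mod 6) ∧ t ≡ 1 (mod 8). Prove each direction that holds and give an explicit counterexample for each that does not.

Both directions hold.

(⟹) Suppose t ≡ 17 (mod 24); write t = 24j + 17. Since 6 ∣ 24, reducing mod 6 gives t ≡ 17 ≡ 5 (mod 6); since 8 ∣ 24, reducing mod 8 gives t ≡ 17 ≡ 1 (mod 8).

(⟸) Conversely, if t ≡ 5 (mod 6) and t ≡ 1 (mod 8), then by the Chinese remainder theorem t ≡ 17 (mod 24). This is exactly t ≡ 17 (mod 24).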